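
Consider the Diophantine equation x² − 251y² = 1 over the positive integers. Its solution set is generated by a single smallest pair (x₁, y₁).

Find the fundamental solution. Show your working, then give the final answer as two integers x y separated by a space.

[15; 1,5,2,1,2,…,5,1,30] for √251; ℓ=14 ⇒ convergent index 13
k=0  a_k=15  p_k/q_k = 15/1
…
k=8  a_k=2  p_k/q_k = 61043/3853
…
k=11  a_k=2  p_k/q_k = 577033/36422
k=12  a_k=5  p_k/q_k = 3097857/195535
k=13  a_k=1  p_k/q_k = 3674890/231957
fundamental: x₁=3674890, y₁=231957  (since 13504816512100 − 251·53804049849 = 1)

3674890 231957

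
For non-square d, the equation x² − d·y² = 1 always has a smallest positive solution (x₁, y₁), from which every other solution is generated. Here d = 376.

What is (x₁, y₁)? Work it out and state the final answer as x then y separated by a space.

2143295 110532

[19; 2,1,1,3,1,…,1,2,38] for √376; ℓ=16 ⇒ convergent index 15
i=0: a=19 ⇒ p=19, q=1
i=1: a=2 ⇒ p=39, q=2
…
i=3: a=1 ⇒ p=97, q=5
…
i=6: a=2 ⇒ p=1241, q=64
i=7: a=2 ⇒ p=2928, q=151
…
i=9: a=2 ⇒ p=28834, q=1487
…
i=12: a=3 ⇒ p=368986, q=19029
…
i=14: a=1 ⇒ p=837427, q=43187
i=15: a=2 ⇒ p=2143295, q=110532
→ (2143295, 110532).  Check: 2143295²=4593713457025, 376·110532²=4593713457024, difference 1.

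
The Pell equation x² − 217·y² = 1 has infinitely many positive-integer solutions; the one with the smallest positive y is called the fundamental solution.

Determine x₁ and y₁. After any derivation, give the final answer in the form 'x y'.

3844063 260952

d=217: √d = [14; 1,2,1,2,1,…,2,1,28] (ℓ=16, even), read p_15/q_15
a_0=14:  p_0=14·1+0=14,  q_0=14·0+1=1
…
a_4=2:  p_4=2·59+44=162,  q_4=2·4+3=11
…
a_6=1:  p_6=1·221+162=383,  q_6=1·15+11=26
a_7=9:  p_7=9·383+221=3668,  q_7=9·26+15=249
a_8=4:  p_8=4·3668+383=15055,  q_8=4·249+26=1022
…
a_11=1:  p_11=1·154218+139163=293381,  q_11=1·10469+9447=19916
a_12=2:  p_12=2·293381+154218=740980,  q_12=2·19916+10469=50301
a_13=1:  p_13=1·740980+293381=1034361,  q_13=1·50301+19916=70217
a_14=2:  p_14=2·1034361+740980=2809702,  q_14=2·70217+50301=190735
a_15=1:  p_15=1·2809702+1034361=3844063,  q_15=1·190735+70217=260952
→ (3844063, 260952).  Check: 3844063²=14776820347969, 217·260952²=14776820347968, difference 1.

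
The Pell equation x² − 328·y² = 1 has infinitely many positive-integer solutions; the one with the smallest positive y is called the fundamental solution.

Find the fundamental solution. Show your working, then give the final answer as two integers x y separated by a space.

√328 → a₀=18, period (9,36); ℓ=2 even so k=1
i=0: a=18 ⇒ p=18, q=1
i=1: a=9 ⇒ p=163, q=9
(x₁, y₁) = (163, 9);  163² − 328·9² = 1 ✓

163 9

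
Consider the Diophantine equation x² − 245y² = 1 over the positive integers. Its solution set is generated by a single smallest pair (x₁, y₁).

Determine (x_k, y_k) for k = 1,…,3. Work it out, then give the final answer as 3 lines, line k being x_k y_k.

51841 3312
5374978561 343394784
557288527109761 35603857991376

d=245: √d = [15; 1,1,1,7,6,7,1,1,1,30] (ℓ=10, even), read p_9/q_9
k=0  a_k=15  p_k/q_k = 15/1
…
k=6  a_k=7  p_k/q_k = 15809/1010
k=7  a_k=1  p_k/q_k = 18016/1151
k=8  a_k=1  p_k/q_k = 33825/2161
k=9  a_k=1  p_k/q_k = 51841/3312
fundamental: x₁=51841, y₁=3312  (since 2687489281 − 245·10969344 = 1)
k=2:  x_2 = 51841·51841+245·3312·3312 = 5374978561,  y_2 = 51841·3312+3312·51841 = 343394784
k=3:  x_3 = 51841·5374978561+245·3312·343394784 = 557288527109761,  y_3 = 51841·343394784+3312·5374978561 = 35603857991376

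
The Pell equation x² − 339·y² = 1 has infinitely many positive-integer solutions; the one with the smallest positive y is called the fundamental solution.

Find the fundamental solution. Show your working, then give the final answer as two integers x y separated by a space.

d=339: √d = [18; 2,2,2,1,17,1,2,2,2,36] (ℓ=10, even), read p_9/q_9
k=0  a_k=18  p_k/q_k = 18/1
…
k=3  a_k=2  p_k/q_k = 221/12
…
k=8  a_k=2  p_k/q_k = 40359/2192
k=9  a_k=2  p_k/q_k = 97970/5321
fundamental: x₁=97970, y₁=5321  (since 9598120900 − 339·28313041 = 1)

97970 5321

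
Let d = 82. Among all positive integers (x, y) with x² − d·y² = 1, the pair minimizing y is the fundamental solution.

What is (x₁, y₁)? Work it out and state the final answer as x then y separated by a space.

163 18

d=82: √d = [9; 18] (ℓ=1, odd), read p_1/q_1
i=0: a=9 ⇒ p=9, q=1
i=1: a=18 ⇒ p=163, q=18
(x₁, y₁) = (163, 18);  163² − 82·18² = 1 ✓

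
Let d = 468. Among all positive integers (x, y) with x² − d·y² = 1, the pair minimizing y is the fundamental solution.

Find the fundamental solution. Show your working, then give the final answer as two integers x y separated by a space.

649 30

√468 → a₀=21, period (1,1,1,2,1,1,1,42); ℓ=8 even so k=7
i=0: a=21 ⇒ p=21, q=1
i=1: a=1 ⇒ p=22, q=1
i=2: a=1 ⇒ p=43, q=2
i=3: a=1 ⇒ p=65, q=3
i=4: a=2 ⇒ p=173, q=8
i=5: a=1 ⇒ p=238, q=11
i=6: a=1 ⇒ p=411, q=19
i=7: a=1 ⇒ p=649, q=30
fundamental: x₁=649, y₁=30  (since 421201 − 468·900 = 1)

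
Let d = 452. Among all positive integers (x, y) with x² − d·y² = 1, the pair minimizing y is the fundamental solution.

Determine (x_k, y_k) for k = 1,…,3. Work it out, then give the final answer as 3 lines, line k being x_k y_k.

1204353 56648
2900932297217 136448377488
6987493029899166849 328664025545553880

[21; 3,1,5,3,10,3,5,1,3,42] for √452; ℓ=10 ⇒ convergent index 9
k=0  a_k=21  p_k/q_k = 21/1
…
k=2  a_k=1  p_k/q_k = 85/4
…
k=4  a_k=3  p_k/q_k = 1552/73
k=5  a_k=10  p_k/q_k = 16009/753
k=6  a_k=3  p_k/q_k = 49579/2332
k=7  a_k=5  p_k/q_k = 263904/12413
k=8  a_k=1  p_k/q_k = 313483/14745
k=9  a_k=3  p_k/q_k = 1204353/56648
→ (1204353, 56648).  Check: 1204353²=1450466148609, 452·56648²=1450466148608, difference 1.
n=2: (1204353,56648)∘(1204353,56648) = (1204353·1204353+452·56648·56648, 1204353·56648+56648·1204353) = (2900932297217,136448377488)
n=3: (2900932297217,136448377488)∘(1204353,56648) = (1204353·2900932297217+452·56648·136448377488, 1204353·136448377488+56648·2900932297217) = (6987493029899166849,328664025545553880)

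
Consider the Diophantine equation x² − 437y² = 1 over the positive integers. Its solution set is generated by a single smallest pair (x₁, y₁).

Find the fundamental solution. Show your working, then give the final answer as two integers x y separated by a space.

√437 → a₀=20, period (1,9,2,9,1,40); ℓ=6 even so k=5
a_0=20:  p_0=20·1+0=20,  q_0=20·0+1=1
a_1=1:  p_1=1·20+1=21,  q_1=1·1+0=1
…
a_4=9:  p_4=9·439+209=4160,  q_4=9·21+10=199
a_5=1:  p_5=1·4160+439=4599,  q_5=1·199+21=220
→ (4599, 220).  Check: 4599²=21150801, 437·220²=21150800, difference 1.

4599 220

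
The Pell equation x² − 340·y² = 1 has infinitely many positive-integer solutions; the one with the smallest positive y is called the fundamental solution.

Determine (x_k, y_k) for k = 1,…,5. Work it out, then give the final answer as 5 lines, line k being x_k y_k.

285769 15498
163327842721 8857695924
93348068572789129 5062509812995614
53351968415791425367681 2893416733491029538408
30492677324331251603220874249 1653697613020933530509635890

d=340: √d = [18; 2,3,1,1,1,…,3,2,36] (ℓ=14, even), read p_13/q_13
a_0=18:  p_0=18·1+0=18,  q_0=18·0+1=1
a_1=2:  p_1=2·18+1=37,  q_1=2·1+0=2
…
a_4=1:  p_4=1·166+129=295,  q_4=1·9+7=16
a_5=1:  p_5=1·295+166=461,  q_5=1·16+9=25
a_6=1:  p_6=1·461+295=756,  q_6=1·25+16=41
…
a_9=1:  p_9=1·7265+6509=13774,  q_9=1·394+353=747
…
a_12=3:  p_12=3·34813+21039=125478,  q_12=3·1888+1141=6805
a_13=2:  p_13=2·125478+34813=285769,  q_13=2·6805+1888=15498
fundamental: x₁=285769, y₁=15498  (since 81663921361 − 340·240188004 = 1)
n=2: (285769,15498)∘(285769,15498) = (285769·285769+340·15498·15498, 285769·15498+15498·285769) = (163327842721,8857695924)
n=3: (163327842721,8857695924)∘(285769,15498) = (285769·163327842721+340·15498·8857695924, 285769·8857695924+15498·163327842721) = (93348068572789129,5062509812995614)
n=4: (93348068572789129,5062509812995614)∘(285769,15498) = (285769·93348068572789129+340·15498·5062509812995614, 285769·5062509812995614+15498·93348068572789129) = (53351968415791425367681,2893416733491029538408)
n=5: (53351968415791425367681,2893416733491029538408)∘(285769,15498) = (285769·53351968415791425367681+340·15498·2893416733491029538408, 285769·2893416733491029538408+15498·53351968415791425367681) = (30492677324331251603220874249,1653697613020933530509635890)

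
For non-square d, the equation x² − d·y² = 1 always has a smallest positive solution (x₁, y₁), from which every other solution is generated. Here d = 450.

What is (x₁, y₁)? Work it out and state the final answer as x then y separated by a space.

19601 924

√450 = [21; 4,1,2,4,2,1,4,42, …], period ℓ=8 (even) → k=7
step 0: (21, 1)  from 21·(1,0) + (0,1)
…
step 4: (1294, 61)  from 4·(297,14) + (106,5)
step 5: (2885, 136)  from 2·(1294,61) + (297,14)
step 6: (4179, 197)  from 1·(2885,136) + (1294,61)
step 7: (19601, 924)  from 4·(4179,197) + (2885,136)
→ (19601, 924).  Check: 19601²=384199201, 450·924²=384199200, difference 1.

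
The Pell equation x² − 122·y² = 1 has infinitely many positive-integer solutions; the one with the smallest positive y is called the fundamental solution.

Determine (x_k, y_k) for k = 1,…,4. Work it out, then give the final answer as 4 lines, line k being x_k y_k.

243 22
118097 10692
57394899 5196290
27893802817 2525386248

√122 → a₀=11, period (22); ℓ=1 odd so k=1
a_0=11:  p_0=11·1+0=11,  q_0=11·0+1=1
a_1=22:  p_1=22·11+1=243,  q_1=22·1+0=22
fundamental: x₁=243, y₁=22  (since 59049 − 122·484 = 1)
n=2: (243,22)∘(243,22) = (243·243+122·22·22, 243·22+22·243) = (118097,10692)
n=3: (118097,10692)∘(243,22) = (243·118097+122·22·10692, 243·10692+22·118097) = (57394899,5196290)
n=4: (57394899,5196290)∘(243,22) = (243·57394899+122·22·5196290, 243·5196290+22·57394899) = (27893802817,2525386248)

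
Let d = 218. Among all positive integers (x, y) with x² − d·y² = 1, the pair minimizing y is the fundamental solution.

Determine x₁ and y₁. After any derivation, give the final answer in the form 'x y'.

√218 = [14; 1,3,3,1,28, …], period ℓ=5 (odd) → k=9
a_0=14:  p_0=14·1+0=14,  q_0=14·0+1=1
…
a_2=3:  p_2=3·15+14=59,  q_2=3·1+1=4
a_3=3:  p_3=3·59+15=192,  q_3=3·4+1=13
a_4=1:  p_4=1·192+59=251,  q_4=1·13+4=17
a_5=28:  p_5=28·251+192=7220,  q_5=28·17+13=489
a_6=1:  p_6=1·7220+251=7471,  q_6=1·489+17=506
a_7=3:  p_7=3·7471+7220=29633,  q_7=3·506+489=2007
a_8=3:  p_8=3·29633+7471=96370,  q_8=3·2007+506=6527
a_9=1:  p_9=1·96370+29633=126003,  q_9=1·6527+2007=8534
fundamental: x₁=126003, y₁=8534  (since 15876756009 − 218·72829156 = 1)

126003 8534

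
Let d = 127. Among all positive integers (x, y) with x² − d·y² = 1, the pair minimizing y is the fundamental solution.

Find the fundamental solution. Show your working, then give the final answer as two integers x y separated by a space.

[11; 3,1,2,2,7,11,7,2,2,1,3,22] for √127; ℓ=12 ⇒ convergent index 11
a_0=11:  p_0=11·1+0=11,  q_0=11·0+1=1
…
a_2=1:  p_2=1·34+11=45,  q_2=1·3+1=4
a_3=2:  p_3=2·45+34=124,  q_3=2·4+3=11
a_4=2:  p_4=2·124+45=293,  q_4=2·11+4=26
…
a_7=7:  p_7=7·24218+2175=171701,  q_7=7·2149+193=15236
…
a_10=1:  p_10=1·906941+367620=1274561,  q_10=1·80478+32621=113099
a_11=3:  p_11=3·1274561+906941=4730624,  q_11=3·113099+80478=419775
fundamental: x₁=4730624, y₁=419775  (since 22378803429376 − 127·176211050625 = 1)

4730624 419775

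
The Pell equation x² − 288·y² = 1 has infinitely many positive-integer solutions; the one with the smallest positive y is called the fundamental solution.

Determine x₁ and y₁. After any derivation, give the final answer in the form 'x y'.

[16; 1,32] for √288; ℓ=2 ⇒ convergent index 1
step 0: (16, 1)  from 16·(1,0) + (0,1)
step 1: (17, 1)  from 1·(16,1) + (1,0)
→ (17, 1).  Check: 17²=289, 288·1²=288, difference 1.

17 1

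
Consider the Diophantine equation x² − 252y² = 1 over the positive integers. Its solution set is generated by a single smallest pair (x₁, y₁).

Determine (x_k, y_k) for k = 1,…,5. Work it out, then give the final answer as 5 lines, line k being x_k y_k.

√252 = [15; 1,6,1,30, …], period ℓ=4 (even) → k=3
i=0: a=15 ⇒ p=15, q=1
i=1: a=1 ⇒ p=16, q=1
i=2: a=6 ⇒ p=111, q=7
i=3: a=1 ⇒ p=127, q=8
→ (127, 8).  Check: 127²=16129, 252·8²=16128, difference 1.
(x_2, y_2) = (127·127 + 252·8·8, 127·8 + 8·127) = (32257, 2032)
(x_3, y_3) = (127·32257 + 252·8·2032, 127·2032 + 8·32257) = (8193151, 516120)
(x_4, y_4) = (127·8193151 + 252·8·516120, 127·516120 + 8·8193151) = (2081028097, 131092448)
(x_5, y_5) = (127·2081028097 + 252·8·131092448, 127·131092448 + 8·2081028097) = (528572943487, 33296965672)

127 8
32257 2032
8193151 516120
2081028097 131092448
528572943487 33296965672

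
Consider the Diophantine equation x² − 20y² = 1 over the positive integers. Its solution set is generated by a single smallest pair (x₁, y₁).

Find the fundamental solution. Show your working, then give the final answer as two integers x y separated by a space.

d=20: √d = [4; 2,8] (ℓ=2, even), read p_1/q_1
step 0: (4, 1)  from 4·(1,0) + (0,1)
step 1: (9, 2)  from 2·(4,1) + (1,0)
(x₁, y₁) = (9, 2);  9² − 20·2² = 1 ✓

9 2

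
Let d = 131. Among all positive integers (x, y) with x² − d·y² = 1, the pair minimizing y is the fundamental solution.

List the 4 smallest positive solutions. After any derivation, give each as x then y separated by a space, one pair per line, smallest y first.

√131 = [11; 2,4,11,4,2,22, …], period ℓ=6 (even) → k=5
k=0  a_k=11  p_k/q_k = 11/1
…
k=3  a_k=11  p_k/q_k = 1156/101
k=4  a_k=4  p_k/q_k = 4727/413
k=5  a_k=2  p_k/q_k = 10610/927
→ (10610, 927).  Check: 10610²=112572100, 131·927²=112572099, difference 1.
(10610+927√131)^2 = 225144199 + 19670940√131
(10610+927√131)^3 = 4777559892170 + 417417345873√131
(10610+927√131)^4 = 101379820686703201 + 8857596059754120√131

10610 927
225144199 19670940
4777559892170 417417345873
101379820686703201 8857596059754120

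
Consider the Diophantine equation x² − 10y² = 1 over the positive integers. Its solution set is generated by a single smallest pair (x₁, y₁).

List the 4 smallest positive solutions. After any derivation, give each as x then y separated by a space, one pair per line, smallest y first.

19 6
721 228
27379 8658
1039681 328776

[3; 6] for √10; ℓ=1 ⇒ convergent index 1
step 0: (3, 1)  from 3·(1,0) + (0,1)
step 1: (19, 6)  from 6·(3,1) + (1,0)
→ (19, 6).  Check: 19²=361, 10·6²=360, difference 1.
k=2:  x_2 = 19·19+10·6·6 = 721,  y_2 = 19·6+6·19 = 228
k=3:  x_3 = 19·721+10·6·228 = 27379,  y_3 = 19·228+6·721 = 8658
k=4:  x_4 = 19·27379+10·6·8658 = 1039681,  y_4 = 19·8658+6·27379 = 328776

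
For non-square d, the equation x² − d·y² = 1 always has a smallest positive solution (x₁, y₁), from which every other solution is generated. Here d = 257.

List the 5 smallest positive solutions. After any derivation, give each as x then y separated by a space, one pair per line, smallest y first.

513 32
526337 32832
540021249 33685600
554061275137 34561392768
568466328269313 35459955294368

d=257: √d = [16; 32] (ℓ=1, odd), read p_1/q_1
a_0=16:  p_0=16·1+0=16,  q_0=16·0+1=1
a_1=32:  p_1=32·16+1=513,  q_1=32·1+0=32
(x₁, y₁) = (513, 32);  513² − 257·32² = 1 ✓
(x_2, y_2) = (513·513 + 257·32·32, 513·32 + 32·513) = (526337, 32832)
(x_3, y_3) = (513·526337 + 257·32·32832, 513·32832 + 32·526337) = (540021249, 33685600)
(x_4, y_4) = (513·540021249 + 257·32·33685600, 513·33685600 + 32·540021249) = (554061275137, 34561392768)
(x_5, y_5) = (513·554061275137 + 257·32·34561392768, 513·34561392768 + 32·554061275137) = (568466328269313, 35459955294368)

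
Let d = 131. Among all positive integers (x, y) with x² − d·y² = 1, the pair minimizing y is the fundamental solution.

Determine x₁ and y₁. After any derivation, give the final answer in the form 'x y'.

10610 927

d=131: √d = [11; 2,4,11,4,2,22] (ℓ=6, even), read p_5/q_5
k=0  a_k=11  p_k/q_k = 11/1
k=1  a_k=2  p_k/q_k = 23/2
…
k=4  a_k=4  p_k/q_k = 4727/413
k=5  a_k=2  p_k/q_k = 10610/927
→ (10610, 927).  Check: 10610²=112572100, 131·927²=112572099, difference 1.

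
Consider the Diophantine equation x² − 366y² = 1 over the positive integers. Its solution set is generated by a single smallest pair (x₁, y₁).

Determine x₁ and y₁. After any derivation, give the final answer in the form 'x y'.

907925 47458

[19; 7,1,1,1,2,12,2,1,1,1,7,38] for √366; ℓ=12 ⇒ convergent index 11
a_0=19:  p_0=19·1+0=19,  q_0=19·0+1=1
a_1=7:  p_1=7·19+1=134,  q_1=7·1+0=7
…
a_3=1:  p_3=1·153+134=287,  q_3=1·8+7=15
…
a_5=2:  p_5=2·440+287=1167,  q_5=2·23+15=61
…
a_8=1:  p_8=1·30055+14444=44499,  q_8=1·1571+755=2326
…
a_10=1:  p_10=1·74554+44499=119053,  q_10=1·3897+2326=6223
a_11=7:  p_11=7·119053+74554=907925,  q_11=7·6223+3897=47458
(x₁, y₁) = (907925, 47458);  907925² − 366·47458² = 1 ✓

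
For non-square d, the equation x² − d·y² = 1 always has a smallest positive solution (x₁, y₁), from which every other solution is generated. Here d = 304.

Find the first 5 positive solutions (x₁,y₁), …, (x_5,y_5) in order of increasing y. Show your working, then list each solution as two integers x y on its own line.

57799 3315
6681448801 383207370
772362118440199 44298005553945
89283516160768675201 5120760845641726740
10320995900380175197444999 591949712190194322136575

√304 → a₀=17, period (2,3,2,1,1,1,1,1,2,3,2,34); ℓ=12 even so k=11
step 0: (17, 1)  from 17·(1,0) + (0,1)
step 1: (35, 2)  from 2·(17,1) + (1,0)
step 2: (122, 7)  from 3·(35,2) + (17,1)
step 3: (279, 16)  from 2·(122,7) + (35,2)
step 4: (401, 23)  from 1·(279,16) + (122,7)
…
step 6: (1081, 62)  from 1·(680,39) + (401,23)
step 7: (1761, 101)  from 1·(1081,62) + (680,39)
…
step 10: (25177, 1444)  from 3·(7445,427) + (2842,163)
step 11: (57799, 3315)  from 2·(25177,1444) + (7445,427)
(x₁, y₁) = (57799, 3315);  57799² − 304·3315² = 1 ✓
k=2:  x_2 = 57799·57799+304·3315·3315 = 6681448801,  y_2 = 57799·3315+3315·57799 = 383207370
k=3:  x_3 = 57799·6681448801+304·3315·383207370 = 772362118440199,  y_3 = 57799·383207370+3315·6681448801 = 44298005553945
k=4:  x_4 = 57799·772362118440199+304·3315·44298005553945 = 89283516160768675201,  y_4 = 57799·44298005553945+3315·772362118440199 = 5120760845641726740
k=5:  x_5 = 57799·89283516160768675201+304·3315·5120760845641726740 = 10320995900380175197444999,  y_5 = 57799·5120760845641726740+3315·89283516160768675201 = 591949712190194322136575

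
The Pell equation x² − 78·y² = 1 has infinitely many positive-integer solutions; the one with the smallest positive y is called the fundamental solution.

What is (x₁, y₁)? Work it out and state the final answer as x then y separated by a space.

[8; 1,4,1,16] for √78; ℓ=4 ⇒ convergent index 3
k=0  a_k=8  p_k/q_k = 8/1
…
k=2  a_k=4  p_k/q_k = 44/5
k=3  a_k=1  p_k/q_k = 53/6
(x₁, y₁) = (53, 6);  53² − 78·6² = 1 ✓

53 6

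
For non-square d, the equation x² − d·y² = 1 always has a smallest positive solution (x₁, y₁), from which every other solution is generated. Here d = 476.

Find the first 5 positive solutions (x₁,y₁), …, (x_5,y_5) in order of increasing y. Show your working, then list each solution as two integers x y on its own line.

d=476: √d = [21; 1,4,2,10,2,4,1,42] (ℓ=8, even), read p_7/q_7
i=0: a=21 ⇒ p=21, q=1
…
i=2: a=4 ⇒ p=109, q=5
i=3: a=2 ⇒ p=240, q=11
i=4: a=10 ⇒ p=2509, q=115
…
i=6: a=4 ⇒ p=23541, q=1079
i=7: a=1 ⇒ p=28799, q=1320
fundamental: x₁=28799, y₁=1320  (since 829382401 − 476·1742400 = 1)
(28799+1320√476)^2 = 1658764801 + 76029360√476
(28799+1320√476)^3 = 95541534979199 + 4379139075960√476
(28799+1320√476)^4 = 5503001330073139201 + 252229652421114720√476
(28799+1320√476)^5 = 316961870514011136719999 + 14527923515772226566600√476

28799 1320
1658764801 76029360
95541534979199 4379139075960
5503001330073139201 252229652421114720
316961870514011136719999 14527923515772226566600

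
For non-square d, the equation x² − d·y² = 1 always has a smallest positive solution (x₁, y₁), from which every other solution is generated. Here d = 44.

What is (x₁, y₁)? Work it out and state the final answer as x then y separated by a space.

√44 → a₀=6, period (1,1,1,2,1,1,1,12); ℓ=8 even so k=7
k=0  a_k=6  p_k/q_k = 6/1
k=1  a_k=1  p_k/q_k = 7/1
k=2  a_k=1  p_k/q_k = 13/2
…
k=6  a_k=1  p_k/q_k = 126/19
k=7  a_k=1  p_k/q_k = 199/30
(x₁, y₁) = (199, 30);  199² − 44·30² = 1 ✓

199 30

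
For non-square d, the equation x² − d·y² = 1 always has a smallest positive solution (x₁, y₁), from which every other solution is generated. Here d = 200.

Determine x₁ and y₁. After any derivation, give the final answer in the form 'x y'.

d=200: √d = [14; 7,28] (ℓ=2, even), read p_1/q_1
i=0: a=14 ⇒ p=14, q=1
i=1: a=7 ⇒ p=99, q=7
(x₁, y₁) = (99, 7);  99² − 200·7² = 1 ✓

99 7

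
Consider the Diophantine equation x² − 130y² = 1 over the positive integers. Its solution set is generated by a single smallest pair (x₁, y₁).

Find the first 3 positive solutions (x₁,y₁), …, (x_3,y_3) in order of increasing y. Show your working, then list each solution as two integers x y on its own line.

√130 = [11; 2,2,22, …], period ℓ=3 (odd) → k=5
a_0=11:  p_0=11·1+0=11,  q_0=11·0+1=1
a_1=2:  p_1=2·11+1=23,  q_1=2·1+0=2
a_2=2:  p_2=2·23+11=57,  q_2=2·2+1=5
…
a_4=2:  p_4=2·1277+57=2611,  q_4=2·112+5=229
a_5=2:  p_5=2·2611+1277=6499,  q_5=2·229+112=570
fundamental: x₁=6499, y₁=570  (since 42237001 − 130·324900 = 1)
(x_2, y_2) = (6499·6499 + 130·570·570, 6499·570 + 570·6499) = (84474001, 7408860)
(x_3, y_3) = (6499·84474001 + 130·570·7408860, 6499·7408860 + 570·84474001) = (1097993058499, 96300361710)

6499 570
84474001 7408860
1097993058499 96300361710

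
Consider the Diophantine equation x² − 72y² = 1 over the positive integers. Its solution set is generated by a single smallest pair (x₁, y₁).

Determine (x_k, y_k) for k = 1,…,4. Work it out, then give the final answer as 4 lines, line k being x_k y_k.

17 2
577 68
19601 2310
665857 78472

[8; 2,16] for √72; ℓ=2 ⇒ convergent index 1
step 0: (8, 1)  from 8·(1,0) + (0,1)
step 1: (17, 2)  from 2·(8,1) + (1,0)
(x₁, y₁) = (17, 2);  17² − 72·2² = 1 ✓
n=2: (17,2)∘(17,2) = (17·17+72·2·2, 17·2+2·17) = (577,68)
n=3: (577,68)∘(17,2) = (17·577+72·2·68, 17·68+2·577) = (19601,2310)
n=4: (19601,2310)∘(17,2) = (17·19601+72·2·2310, 17·2310+2·19601) = (665857,78472)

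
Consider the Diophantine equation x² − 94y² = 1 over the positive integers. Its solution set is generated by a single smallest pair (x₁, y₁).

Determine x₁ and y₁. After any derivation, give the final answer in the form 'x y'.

√94 = [9; 1,2,3,1,1,…,2,1,18, …], period ℓ=16 (even) → k=15
a_0=9:  p_0=9·1+0=9,  q_0=9·0+1=1
a_1=1:  p_1=1·9+1=10,  q_1=1·1+0=1
…
a_7=1:  p_7=1·1241+223=1464,  q_7=1·128+23=151
a_8=8:  p_8=8·1464+1241=12953,  q_8=8·151+128=1336
a_9=1:  p_9=1·12953+1464=14417,  q_9=1·1336+151=1487
…
a_11=1:  p_11=1·85038+14417=99455,  q_11=1·8771+1487=10258
a_12=1:  p_12=1·99455+85038=184493,  q_12=1·10258+8771=19029
a_13=3:  p_13=3·184493+99455=652934,  q_13=3·19029+10258=67345
a_14=2:  p_14=2·652934+184493=1490361,  q_14=2·67345+19029=153719
a_15=1:  p_15=1·1490361+652934=2143295,  q_15=1·153719+67345=221064
→ (2143295, 221064).  Check: 2143295²=4593713457025, 94·221064²=4593713457024, difference 1.

2143295 221064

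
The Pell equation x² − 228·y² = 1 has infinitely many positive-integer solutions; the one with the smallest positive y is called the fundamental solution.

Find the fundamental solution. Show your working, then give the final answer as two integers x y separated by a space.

151 10

√228 = [15; 10,30, …], period ℓ=2 (even) → k=1
i=0: a=15 ⇒ p=15, q=1
i=1: a=10 ⇒ p=151, q=10
→ (151, 10).  Check: 151²=22801, 228·10²=22800, difference 1.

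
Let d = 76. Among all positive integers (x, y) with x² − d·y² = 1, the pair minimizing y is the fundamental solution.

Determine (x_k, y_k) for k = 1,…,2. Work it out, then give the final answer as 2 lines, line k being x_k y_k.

57799 6630
6681448801 766414740

d=76: √d = [8; 1,2,1,1,5,4,5,1,1,2,1,16] (ℓ=12, even), read p_11/q_11
i=0: a=8 ⇒ p=8, q=1
…
i=2: a=2 ⇒ p=26, q=3
i=3: a=1 ⇒ p=35, q=4
i=4: a=1 ⇒ p=61, q=7
…
i=9: a=1 ⇒ p=16311, q=1871
i=10: a=2 ⇒ p=41488, q=4759
i=11: a=1 ⇒ p=57799, q=6630
fundamental: x₁=57799, y₁=6630  (since 3340724401 − 76·43956900 = 1)
(57799+6630√76)^2 = 6681448801 + 766414740√76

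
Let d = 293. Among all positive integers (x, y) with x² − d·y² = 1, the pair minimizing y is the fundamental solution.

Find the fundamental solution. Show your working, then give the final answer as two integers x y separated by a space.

12320649 719780

[17; 8,1,1,8,34] for √293; ℓ=5 ⇒ convergent index 9
a_0=17:  p_0=17·1+0=17,  q_0=17·0+1=1
…
a_2=1:  p_2=1·137+17=154,  q_2=1·8+1=9
a_3=1:  p_3=1·154+137=291,  q_3=1·9+8=17
…
a_5=34:  p_5=34·2482+291=84679,  q_5=34·145+17=4947
a_6=8:  p_6=8·84679+2482=679914,  q_6=8·4947+145=39721
…
a_8=1:  p_8=1·764593+679914=1444507,  q_8=1·44668+39721=84389
a_9=8:  p_9=8·1444507+764593=12320649,  q_9=8·84389+44668=719780
fundamental: x₁=12320649, y₁=719780  (since 151798391781201 − 293·518083248400 = 1)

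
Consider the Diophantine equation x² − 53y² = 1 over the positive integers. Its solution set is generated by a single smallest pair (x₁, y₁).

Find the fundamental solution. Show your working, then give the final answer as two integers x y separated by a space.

√53 = [7; 3,1,1,3,14, …], period ℓ=5 (odd) → k=9
a_0=7:  p_0=7·1+0=7,  q_0=7·0+1=1
a_1=3:  p_1=3·7+1=22,  q_1=3·1+0=3
a_2=1:  p_2=1·22+7=29,  q_2=1·3+1=4
…
a_4=3:  p_4=3·51+29=182,  q_4=3·7+4=25
…
a_6=3:  p_6=3·2599+182=7979,  q_6=3·357+25=1096
…
a_8=1:  p_8=1·10578+7979=18557,  q_8=1·1453+1096=2549
a_9=3:  p_9=3·18557+10578=66249,  q_9=3·2549+1453=9100
(x₁, y₁) = (66249, 9100);  66249² − 53·9100² = 1 ✓

66249 9100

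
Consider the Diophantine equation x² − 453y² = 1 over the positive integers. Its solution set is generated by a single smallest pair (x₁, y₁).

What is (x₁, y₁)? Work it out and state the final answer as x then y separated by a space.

1653751 77700

[21; 3,1,1,10,14,10,1,1,3,42] for √453; ℓ=10 ⇒ convergent index 9
i=0: a=21 ⇒ p=21, q=1
i=1: a=3 ⇒ p=64, q=3
i=2: a=1 ⇒ p=85, q=4
i=3: a=1 ⇒ p=149, q=7
i=4: a=10 ⇒ p=1575, q=74
i=5: a=14 ⇒ p=22199, q=1043
…
i=7: a=1 ⇒ p=245764, q=11547
i=8: a=1 ⇒ p=469329, q=22051
i=9: a=3 ⇒ p=1653751, q=77700
→ (1653751, 77700).  Check: 1653751²=2734892370001, 453·77700²=2734892370000, difference 1.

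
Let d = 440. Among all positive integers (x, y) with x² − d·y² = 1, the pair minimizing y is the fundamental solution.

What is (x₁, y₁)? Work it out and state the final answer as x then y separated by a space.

[20; 1,40] for √440; ℓ=2 ⇒ convergent index 1
a_0=20:  p_0=20·1+0=20,  q_0=20·0+1=1
a_1=1:  p_1=1·20+1=21,  q_1=1·1+0=1
fundamental: x₁=21, y₁=1  (since 441 − 440·1 = 1)

21 1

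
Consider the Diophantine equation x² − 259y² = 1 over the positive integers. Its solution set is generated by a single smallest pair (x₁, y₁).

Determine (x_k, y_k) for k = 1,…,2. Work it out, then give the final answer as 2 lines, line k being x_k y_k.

847225 52644
1435580401249 89202625800

d=259: √d = [16; 10,1,2,3,4,3,2,1,10,32] (ℓ=10, even), read p_9/q_9
i=0: a=16 ⇒ p=16, q=1
i=1: a=10 ⇒ p=161, q=10
i=2: a=1 ⇒ p=177, q=11
…
i=4: a=3 ⇒ p=1722, q=107
i=5: a=4 ⇒ p=7403, q=460
i=6: a=3 ⇒ p=23931, q=1487
i=7: a=2 ⇒ p=55265, q=3434
i=8: a=1 ⇒ p=79196, q=4921
i=9: a=10 ⇒ p=847225, q=52644
→ (847225, 52644).  Check: 847225²=717790200625, 259·52644²=717790200624, difference 1.
(847225+52644√259)^2 = 1435580401249 + 89202625800√259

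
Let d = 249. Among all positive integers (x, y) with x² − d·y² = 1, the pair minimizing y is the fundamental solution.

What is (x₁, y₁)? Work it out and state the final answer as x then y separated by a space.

8553815 542076

√249 = [15; 1,3,1,1,5,…,3,1,30, …], period ℓ=16 (even) → k=15
step 0: (15, 1)  from 15·(1,0) + (0,1)
step 1: (16, 1)  from 1·(15,1) + (1,0)
step 2: (63, 4)  from 3·(16,1) + (15,1)
step 3: (79, 5)  from 1·(63,4) + (16,1)
step 4: (142, 9)  from 1·(79,5) + (63,4)
step 5: (789, 50)  from 5·(142,9) + (79,5)
step 6: (931, 59)  from 1·(789,50) + (142,9)
…
step 9: (113835, 7214)  from 3·(36751,2329) + (3582,227)
step 10: (150586, 9543)  from 1·(113835,7214) + (36751,2329)
…
step 13: (1884116, 119401)  from 1·(1017351,64472) + (866765,54929)
step 14: (6669699, 422675)  from 3·(1884116,119401) + (1017351,64472)
step 15: (8553815, 542076)  from 1·(6669699,422675) + (1884116,119401)
→ (8553815, 542076).  Check: 8553815²=73167751054225, 249·542076²=73167751054224, difference 1.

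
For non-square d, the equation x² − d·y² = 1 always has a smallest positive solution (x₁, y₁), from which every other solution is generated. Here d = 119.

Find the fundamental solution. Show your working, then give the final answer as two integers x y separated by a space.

120 11

√119 → a₀=10, period (1,9,1,20); ℓ=4 even so k=3
i=0: a=10 ⇒ p=10, q=1
i=1: a=1 ⇒ p=11, q=1
i=2: a=9 ⇒ p=109, q=10
i=3: a=1 ⇒ p=120, q=11
fundamental: x₁=120, y₁=11  (since 14400 − 119·121 = 1)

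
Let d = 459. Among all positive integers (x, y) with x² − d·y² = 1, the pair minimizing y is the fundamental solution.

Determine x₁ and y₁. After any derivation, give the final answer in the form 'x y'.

499850 23331

[21; 2,2,1,4,21,4,1,2,2,42] for √459; ℓ=10 ⇒ convergent index 9
step 0: (21, 1)  from 21·(1,0) + (0,1)
step 1: (43, 2)  from 2·(21,1) + (1,0)
…
step 4: (707, 33)  from 4·(150,7) + (107,5)
step 5: (14997, 700)  from 21·(707,33) + (150,7)
step 6: (60695, 2833)  from 4·(14997,700) + (707,33)
step 7: (75692, 3533)  from 1·(60695,2833) + (14997,700)
step 8: (212079, 9899)  from 2·(75692,3533) + (60695,2833)
step 9: (499850, 23331)  from 2·(212079,9899) + (75692,3533)
→ (499850, 23331).  Check: 499850²=249850022500, 459·23331²=249850022499, difference 1.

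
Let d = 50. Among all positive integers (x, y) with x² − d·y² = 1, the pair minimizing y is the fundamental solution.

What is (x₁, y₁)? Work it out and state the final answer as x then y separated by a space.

d=50: √d = [7; 14] (ℓ=1, odd), read p_1/q_1
a_0=7:  p_0=7·1+0=7,  q_0=7·0+1=1
a_1=14:  p_1=14·7+1=99,  q_1=14·1+0=14
fundamental: x₁=99, y₁=14  (since 9801 − 50·196 = 1)

99 14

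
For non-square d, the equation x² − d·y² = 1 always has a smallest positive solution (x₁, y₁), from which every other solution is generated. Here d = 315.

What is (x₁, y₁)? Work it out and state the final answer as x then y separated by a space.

71 4

[17; 1,2,1,34] for √315; ℓ=4 ⇒ convergent index 3
k=0  a_k=17  p_k/q_k = 17/1
…
k=2  a_k=2  p_k/q_k = 53/3
k=3  a_k=1  p_k/q_k = 71/4
fundamental: x₁=71, y₁=4  (since 5041 − 315·16 = 1)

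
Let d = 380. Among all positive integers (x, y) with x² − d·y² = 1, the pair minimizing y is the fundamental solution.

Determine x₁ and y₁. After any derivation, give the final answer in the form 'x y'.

d=380: √d = [19; 2,38] (ℓ=2, even), read p_1/q_1
step 0: (19, 1)  from 19·(1,0) + (0,1)
step 1: (39, 2)  from 2·(19,1) + (1,0)
→ (39, 2).  Check: 39²=1521, 380·2²=1520, difference 1.

39 2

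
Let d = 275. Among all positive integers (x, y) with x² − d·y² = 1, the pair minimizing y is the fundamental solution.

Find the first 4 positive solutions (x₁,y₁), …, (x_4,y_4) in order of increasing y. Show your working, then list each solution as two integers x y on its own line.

[16; 1,1,2,1,1,32] for √275; ℓ=6 ⇒ convergent index 5
i=0: a=16 ⇒ p=16, q=1
i=1: a=1 ⇒ p=17, q=1
i=2: a=1 ⇒ p=33, q=2
i=3: a=2 ⇒ p=83, q=5
i=4: a=1 ⇒ p=116, q=7
i=5: a=1 ⇒ p=199, q=12
fundamental: x₁=199, y₁=12  (since 39601 − 275·144 = 1)
(199+12√275)^2 = 79201 + 4776√275
(199+12√275)^3 = 31521799 + 1900836√275
(199+12√275)^4 = 12545596801 + 756527952√275

199 12
79201 4776
31521799 1900836
12545596801 756527952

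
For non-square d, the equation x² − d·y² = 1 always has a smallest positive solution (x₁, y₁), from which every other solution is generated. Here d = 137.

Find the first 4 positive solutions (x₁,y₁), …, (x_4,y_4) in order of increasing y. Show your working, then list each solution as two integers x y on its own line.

√137 = [11; 1,2,2,1,1,2,2,1,22, …], period ℓ=9 (odd) → k=17
step 0: (11, 1)  from 11·(1,0) + (0,1)
…
step 2: (35, 3)  from 2·(12,1) + (11,1)
step 3: (82, 7)  from 2·(35,3) + (12,1)
…
step 5: (199, 17)  from 1·(117,10) + (82,7)
step 6: (515, 44)  from 2·(199,17) + (117,10)
…
step 9: (39597, 3383)  from 22·(1744,149) + (1229,105)
step 10: (41341, 3532)  from 1·(39597,3383) + (1744,149)
step 11: (122279, 10447)  from 2·(41341,3532) + (39597,3383)
…
step 13: (408178, 34873)  from 1·(285899,24426) + (122279,10447)
step 14: (694077, 59299)  from 1·(408178,34873) + (285899,24426)
step 15: (1796332, 153471)  from 2·(694077,59299) + (408178,34873)
step 16: (4286741, 366241)  from 2·(1796332,153471) + (694077,59299)
step 17: (6083073, 519712)  from 1·(4286741,366241) + (1796332,153471)
→ (6083073, 519712).  Check: 6083073²=37003777123329, 137·519712²=37003777123328, difference 1.
k=2:  x_2 = 6083073·6083073+137·519712·519712 = 74007554246657,  y_2 = 6083073·519712+519712·6083073 = 6322892069952
k=3:  x_3 = 6083073·74007554246657+137·519712·6322892069952 = 900386710067742990849,  y_3 = 6083073·6322892069952+519712·74007554246657 = 76925228065277725280
k=4:  x_4 = 6083073·900386710067742990849+137·519712·76925228065277725280 = 10954236171143757109591351297,  y_4 = 6083073·76925228065277725280+519712·900386710067742990849 = 935883555725460013412300928

6083073 519712
74007554246657 6322892069952
900386710067742990849 76925228065277725280
10954236171143757109591351297 935883555725460013412300928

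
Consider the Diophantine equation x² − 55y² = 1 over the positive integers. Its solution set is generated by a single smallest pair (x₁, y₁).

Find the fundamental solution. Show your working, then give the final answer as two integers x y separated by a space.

√55 → a₀=7, period (2,2,2,14); ℓ=4 even so k=3
k=0  a_k=7  p_k/q_k = 7/1
k=1  a_k=2  p_k/q_k = 15/2
k=2  a_k=2  p_k/q_k = 37/5
k=3  a_k=2  p_k/q_k = 89/12
→ (89, 12).  Check: 89²=7921, 55·12²=7920, difference 1.

89 12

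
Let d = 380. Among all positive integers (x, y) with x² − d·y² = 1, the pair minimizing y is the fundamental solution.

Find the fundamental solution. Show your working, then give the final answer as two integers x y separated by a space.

√380 = [19; 2,38, …], period ℓ=2 (even) → k=1
i=0: a=19 ⇒ p=19, q=1
i=1: a=2 ⇒ p=39, q=2
fundamental: x₁=39, y₁=2  (since 1521 − 380·4 = 1)

39 2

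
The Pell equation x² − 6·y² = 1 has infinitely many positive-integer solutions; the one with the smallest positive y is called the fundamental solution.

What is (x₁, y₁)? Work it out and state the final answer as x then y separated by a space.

√6 → a₀=2, period (2,4); ℓ=2 even so k=1
k=0  a_k=2  p_k/q_k = 2/1
k=1  a_k=2  p_k/q_k = 5/2
(x₁, y₁) = (5, 2);  5² − 6·2² = 1 ✓

5 2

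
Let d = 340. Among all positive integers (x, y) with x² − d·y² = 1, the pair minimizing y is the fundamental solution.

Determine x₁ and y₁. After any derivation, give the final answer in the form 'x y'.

285769 15498

d=340: √d = [18; 2,3,1,1,1,…,3,2,36] (ℓ=14, even), read p_13/q_13
i=0: a=18 ⇒ p=18, q=1
i=1: a=2 ⇒ p=37, q=2
…
i=3: a=1 ⇒ p=166, q=9
i=4: a=1 ⇒ p=295, q=16
i=5: a=1 ⇒ p=461, q=25
i=6: a=1 ⇒ p=756, q=41
i=7: a=8 ⇒ p=6509, q=353
i=8: a=1 ⇒ p=7265, q=394
i=9: a=1 ⇒ p=13774, q=747
i=10: a=1 ⇒ p=21039, q=1141
…
i=12: a=3 ⇒ p=125478, q=6805
i=13: a=2 ⇒ p=285769, q=15498
fundamental: x₁=285769, y₁=15498  (since 81663921361 − 340·240188004 = 1)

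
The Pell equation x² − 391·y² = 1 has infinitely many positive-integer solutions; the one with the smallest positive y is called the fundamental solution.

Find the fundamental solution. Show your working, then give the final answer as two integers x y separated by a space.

[19; 1,3,2,2,1,…,3,1,38] for √391; ℓ=16 ⇒ convergent index 15
i=0: a=19 ⇒ p=19, q=1
i=1: a=1 ⇒ p=20, q=1
…
i=13: a=2 ⇒ p=1660597, q=83980
i=14: a=3 ⇒ p=5678083, q=287153
i=15: a=1 ⇒ p=7338680, q=371133
→ (7338680, 371133).  Check: 7338680²=53856224142400, 391·371133²=53856224142399, difference 1.

7338680 371133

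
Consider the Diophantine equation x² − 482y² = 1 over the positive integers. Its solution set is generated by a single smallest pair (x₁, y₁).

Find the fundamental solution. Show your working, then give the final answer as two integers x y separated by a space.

483 22

√482 = [21; 1,20,1,42, …], period ℓ=4 (even) → k=3
a_0=21:  p_0=21·1+0=21,  q_0=21·0+1=1
…
a_2=20:  p_2=20·22+21=461,  q_2=20·1+1=21
a_3=1:  p_3=1·461+22=483,  q_3=1·21+1=22
fundamental: x₁=483, y₁=22  (since 233289 − 482·484 = 1)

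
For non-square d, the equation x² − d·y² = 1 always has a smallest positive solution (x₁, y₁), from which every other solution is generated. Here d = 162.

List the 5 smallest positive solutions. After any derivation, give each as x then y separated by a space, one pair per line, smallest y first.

19601 1540
768398401 60371080
30122754096401 2366667076620
1180872205318713601 92778082677286160
46292552162781456490001 3637086394748304967700

[12; 1,2,1,2,12,2,1,2,1,24] for √162; ℓ=10 ⇒ convergent index 9
step 0: (12, 1)  from 12·(1,0) + (0,1)
step 1: (13, 1)  from 1·(12,1) + (1,0)
step 2: (38, 3)  from 2·(13,1) + (12,1)
…
step 4: (140, 11)  from 2·(51,4) + (38,3)
step 5: (1731, 136)  from 12·(140,11) + (51,4)
step 6: (3602, 283)  from 2·(1731,136) + (140,11)
…
step 8: (14268, 1121)  from 2·(5333,419) + (3602,283)
step 9: (19601, 1540)  from 1·(14268,1121) + (5333,419)
(x₁, y₁) = (19601, 1540);  19601² − 162·1540² = 1 ✓
(x_2, y_2) = (19601·19601 + 162·1540·1540, 19601·1540 + 1540·19601) = (768398401, 60371080)
(x_3, y_3) = (19601·768398401 + 162·1540·60371080, 19601·60371080 + 1540·768398401) = (30122754096401, 2366667076620)
(x_4, y_4) = (19601·30122754096401 + 162·1540·2366667076620, 19601·2366667076620 + 1540·30122754096401) = (1180872205318713601, 92778082677286160)
(x_5, y_5) = (19601·1180872205318713601 + 162·1540·92778082677286160, 19601·92778082677286160 + 1540·1180872205318713601) = (46292552162781456490001, 3637086394748304967700)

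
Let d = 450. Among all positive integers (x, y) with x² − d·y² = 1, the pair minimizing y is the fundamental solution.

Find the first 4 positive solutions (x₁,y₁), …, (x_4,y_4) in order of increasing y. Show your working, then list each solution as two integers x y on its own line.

19601 924
768398401 36222648
30122754096401 1420000245972
1180872205318713601 55666849606371696

√450 = [21; 4,1,2,4,2,1,4,42, …], period ℓ=8 (even) → k=7
a_0=21:  p_0=21·1+0=21,  q_0=21·0+1=1
…
a_2=1:  p_2=1·85+21=106,  q_2=1·4+1=5
a_3=2:  p_3=2·106+85=297,  q_3=2·5+4=14
…
a_5=2:  p_5=2·1294+297=2885,  q_5=2·61+14=136
a_6=1:  p_6=1·2885+1294=4179,  q_6=1·136+61=197
a_7=4:  p_7=4·4179+2885=19601,  q_7=4·197+136=924
fundamental: x₁=19601, y₁=924  (since 384199201 − 450·853776 = 1)
n=2: (19601,924)∘(19601,924) = (19601·19601+450·924·924, 19601·924+924·19601) = (768398401,36222648)
n=3: (768398401,36222648)∘(19601,924) = (19601·768398401+450·924·36222648, 19601·36222648+924·768398401) = (30122754096401,1420000245972)
n=4: (30122754096401,1420000245972)∘(19601,924) = (19601·30122754096401+450·924·1420000245972, 19601·1420000245972+924·30122754096401) = (1180872205318713601,55666849606371696)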